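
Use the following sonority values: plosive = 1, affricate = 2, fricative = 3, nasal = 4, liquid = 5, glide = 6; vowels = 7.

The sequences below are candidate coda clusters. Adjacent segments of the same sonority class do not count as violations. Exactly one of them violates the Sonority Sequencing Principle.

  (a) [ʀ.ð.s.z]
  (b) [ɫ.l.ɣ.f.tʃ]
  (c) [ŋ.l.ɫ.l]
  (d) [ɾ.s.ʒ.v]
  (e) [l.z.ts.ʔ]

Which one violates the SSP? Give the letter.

c

(a) 5-3-3-3 → obeys
(b) 5-5-3-3-2 → obeys
(c) 4-5-5-5 → violates
(d) 5-3-3-3 → obeys
(e) 5-3-2-1 → obeys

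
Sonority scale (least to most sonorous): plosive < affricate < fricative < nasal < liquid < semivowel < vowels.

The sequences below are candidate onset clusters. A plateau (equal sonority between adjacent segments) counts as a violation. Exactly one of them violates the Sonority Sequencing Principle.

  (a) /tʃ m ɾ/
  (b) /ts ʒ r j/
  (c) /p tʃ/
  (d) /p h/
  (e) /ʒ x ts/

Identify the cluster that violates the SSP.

e

(a) 2-4-5 → obeys
(b) 2-3-5-6 → obeys
(c) 1-2 → obeys
(d) 1-3 → obeys
(e) 3-3-2 → violates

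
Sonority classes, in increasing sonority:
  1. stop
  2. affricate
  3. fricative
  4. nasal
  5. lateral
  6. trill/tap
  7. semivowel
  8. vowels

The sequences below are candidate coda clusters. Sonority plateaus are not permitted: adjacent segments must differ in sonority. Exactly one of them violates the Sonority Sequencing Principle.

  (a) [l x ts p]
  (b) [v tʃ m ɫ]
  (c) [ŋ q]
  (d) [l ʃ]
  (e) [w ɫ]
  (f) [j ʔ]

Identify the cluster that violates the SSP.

(a) 5-3-2-1 → obeys
(b) 3-2-4-5 → violates
(c) 4-1 → obeys
(d) 5-3 → obeys
(e) 7-5 → obeys
(f) 7-1 → obeys

b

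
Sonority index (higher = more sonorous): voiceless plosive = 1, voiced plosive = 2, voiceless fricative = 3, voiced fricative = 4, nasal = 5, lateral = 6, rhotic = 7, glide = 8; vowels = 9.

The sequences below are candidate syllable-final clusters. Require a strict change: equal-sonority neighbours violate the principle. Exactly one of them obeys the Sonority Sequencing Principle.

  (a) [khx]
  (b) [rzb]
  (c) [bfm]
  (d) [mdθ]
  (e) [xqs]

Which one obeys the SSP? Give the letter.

b

(a) sonority 1-3-3: ill-formed.
(b) sonority 7-4-2: well-formed.
(c) sonority 2-3-5: ill-formed.
(d) sonority 5-2-3: ill-formed.
(e) sonority 3-1-3: ill-formed.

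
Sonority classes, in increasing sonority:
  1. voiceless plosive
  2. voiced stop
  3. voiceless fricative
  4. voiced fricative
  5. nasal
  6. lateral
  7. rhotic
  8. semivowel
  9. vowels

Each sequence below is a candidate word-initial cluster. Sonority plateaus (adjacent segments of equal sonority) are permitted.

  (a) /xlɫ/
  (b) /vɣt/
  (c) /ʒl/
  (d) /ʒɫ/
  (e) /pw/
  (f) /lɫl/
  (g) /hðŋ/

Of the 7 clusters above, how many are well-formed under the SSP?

6

(a) /xlɫ/: profile 3-6-6 — obeys.
(b) /vɣt/: profile 4-4-1 — violates.
(c) /ʒl/: profile 4-6 — obeys.
(d) /ʒɫ/: profile 4-6 — obeys.
(e) /pw/: profile 1-8 — obeys.
(f) /lɫl/: profile 6-6-6 — obeys.
(g) /hðŋ/: profile 3-4-5 — obeys.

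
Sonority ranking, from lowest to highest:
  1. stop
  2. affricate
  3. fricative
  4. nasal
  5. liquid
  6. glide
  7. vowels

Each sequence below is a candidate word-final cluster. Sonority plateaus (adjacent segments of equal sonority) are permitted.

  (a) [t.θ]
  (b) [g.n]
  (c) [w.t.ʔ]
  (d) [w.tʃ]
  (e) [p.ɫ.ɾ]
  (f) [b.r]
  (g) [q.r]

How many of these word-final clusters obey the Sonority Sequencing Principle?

2

(a) sonority 1-3: ill-formed.
(b) sonority 1-4: ill-formed.
(c) sonority 6-1-1: well-formed.
(d) sonority 6-2: well-formed.
(e) sonority 1-5-5: ill-formed.
(f) sonority 1-5: ill-formed.
(g) sonority 1-5: ill-formed.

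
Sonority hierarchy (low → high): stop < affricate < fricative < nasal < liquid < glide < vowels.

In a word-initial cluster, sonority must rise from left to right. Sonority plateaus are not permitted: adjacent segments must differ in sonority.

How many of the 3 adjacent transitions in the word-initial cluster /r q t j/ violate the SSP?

2

/r/ is a liquid (sonority 5).
/q/ is a stop (sonority 1).
/t/ is a stop (sonority 1).
/j/ is a glide (sonority 6).
/r/→/q/: 5→1 (does not rise) — violation.
/q/→/t/: 1→1 (plateau) — violation.
/t/→/j/: 1→6 (rises) — ok.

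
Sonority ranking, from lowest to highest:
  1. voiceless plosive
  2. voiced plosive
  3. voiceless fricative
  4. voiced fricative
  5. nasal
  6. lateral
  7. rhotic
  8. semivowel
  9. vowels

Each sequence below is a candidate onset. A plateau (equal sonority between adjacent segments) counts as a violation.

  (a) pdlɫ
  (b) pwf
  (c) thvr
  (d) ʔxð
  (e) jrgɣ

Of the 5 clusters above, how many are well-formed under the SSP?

2

(a) 1-2-6-6 → violates
(b) 1-8-3 → violates
(c) 1-3-4-7 → obeys
(d) 1-3-4 → obeys
(e) 8-7-2-4 → violates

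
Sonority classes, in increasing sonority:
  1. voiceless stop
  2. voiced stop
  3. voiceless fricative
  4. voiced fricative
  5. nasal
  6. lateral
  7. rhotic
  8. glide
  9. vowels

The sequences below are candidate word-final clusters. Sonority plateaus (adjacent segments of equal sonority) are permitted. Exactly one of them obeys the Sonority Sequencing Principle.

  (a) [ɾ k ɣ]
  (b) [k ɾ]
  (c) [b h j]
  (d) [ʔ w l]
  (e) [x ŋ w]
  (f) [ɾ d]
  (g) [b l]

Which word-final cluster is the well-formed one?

(a) [ɾ k ɣ]: profile 7-1-4 — violates.
(b) [k ɾ]: profile 1-7 — violates.
(c) [b h j]: profile 2-3-8 — violates.
(d) [ʔ w l]: profile 1-8-6 — violates.
(e) [x ŋ w]: profile 3-5-8 — violates.
(f) [ɾ d]: profile 7-2 — obeys.
(g) [b l]: profile 2-6 — violates.

f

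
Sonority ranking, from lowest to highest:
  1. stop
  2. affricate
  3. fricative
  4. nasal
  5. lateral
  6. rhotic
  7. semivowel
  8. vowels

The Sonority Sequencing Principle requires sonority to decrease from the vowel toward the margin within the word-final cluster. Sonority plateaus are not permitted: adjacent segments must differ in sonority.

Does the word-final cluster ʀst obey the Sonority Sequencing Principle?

yes

/ʀ/ is a rhotic (sonority 6).
/s/ is a fricative (sonority 3).
/t/ is a stop (sonority 1).
The profile 6-3-1 strictly falls, so the word-final cluster satisfies the SSP.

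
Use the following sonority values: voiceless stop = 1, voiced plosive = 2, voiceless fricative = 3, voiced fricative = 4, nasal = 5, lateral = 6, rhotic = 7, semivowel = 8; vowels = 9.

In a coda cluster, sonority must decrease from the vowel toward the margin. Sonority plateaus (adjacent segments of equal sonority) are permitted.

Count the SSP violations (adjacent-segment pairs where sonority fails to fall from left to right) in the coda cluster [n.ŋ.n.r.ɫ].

/n/ — nasal, sonority 5.
/ŋ/ — nasal, sonority 5.
/n/ — nasal, sonority 5.
/r/ — rhotic, sonority 7.
/ɫ/ — lateral, sonority 6.
/n/→/ŋ/: 5→5 (plateau, allowed) — ok.
/ŋ/→/n/: 5→5 (plateau, allowed) — ok.
/n/→/r/: 5→7 (does not fall) — violation.
/r/→/ɫ/: 7→6 (falls) — ok.

1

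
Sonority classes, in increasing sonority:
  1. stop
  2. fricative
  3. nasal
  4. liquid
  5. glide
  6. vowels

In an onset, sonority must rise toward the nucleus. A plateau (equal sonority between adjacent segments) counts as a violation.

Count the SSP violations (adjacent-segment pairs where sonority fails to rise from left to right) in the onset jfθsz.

/j/ — glide, sonority 5.
/f/ — fricative, sonority 2.
/θ/ — fricative, sonority 2.
/s/ — fricative, sonority 2.
/z/ — fricative, sonority 2.
/j/→/f/: 5→2 (does not rise) — violation.
/f/→/θ/: 2→2 (plateau) — violation.
/θ/→/s/: 2→2 (plateau) — violation.
/s/→/z/: 2→2 (plateau) — violation.

4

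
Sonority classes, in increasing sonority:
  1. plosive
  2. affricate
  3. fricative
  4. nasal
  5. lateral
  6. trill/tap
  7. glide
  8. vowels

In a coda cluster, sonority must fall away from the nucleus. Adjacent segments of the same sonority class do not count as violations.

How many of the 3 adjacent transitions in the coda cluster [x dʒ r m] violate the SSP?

1

/x/ — fricative, sonority 3.
/dʒ/ — affricate, sonority 2.
/r/ — trill/tap, sonority 6.
/m/ — nasal, sonority 4.
/x/→/dʒ/: 3→2 (falls) — ok.
/dʒ/→/r/: 2→6 (does not fall) — violation.
/r/→/m/: 6→4 (falls) — ok.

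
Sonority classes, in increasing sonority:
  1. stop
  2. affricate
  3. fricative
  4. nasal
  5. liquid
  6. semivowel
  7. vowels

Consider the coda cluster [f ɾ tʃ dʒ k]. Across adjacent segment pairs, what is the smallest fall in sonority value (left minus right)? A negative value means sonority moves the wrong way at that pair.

-2

/f/ is a fricative (sonority 3).
/ɾ/ is a liquid (sonority 5).
/tʃ/ is an affricate (sonority 2).
/dʒ/ is an affricate (sonority 2).
/k/ is a stop (sonority 1).
/f/→/ɾ/: change -2.
/ɾ/→/tʃ/: change +3.
/tʃ/→/dʒ/: change +0.
/dʒ/→/k/: change +1.
Minimum = -2.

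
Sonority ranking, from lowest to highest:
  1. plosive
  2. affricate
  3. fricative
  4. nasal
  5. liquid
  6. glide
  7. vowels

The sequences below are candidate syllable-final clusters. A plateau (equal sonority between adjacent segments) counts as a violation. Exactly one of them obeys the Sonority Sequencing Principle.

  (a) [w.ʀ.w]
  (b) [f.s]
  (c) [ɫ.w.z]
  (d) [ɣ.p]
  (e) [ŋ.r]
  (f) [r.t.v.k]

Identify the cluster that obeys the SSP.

(a) [w.ʀ.w]: profile 6-5-6 — violates.
(b) [f.s]: profile 3-3 — violates.
(c) [ɫ.w.z]: profile 5-6-3 — violates.
(d) [ɣ.p]: profile 3-1 — obeys.
(e) [ŋ.r]: profile 4-5 — violates.
(f) [r.t.v.k]: profile 5-1-3-1 — violates.

d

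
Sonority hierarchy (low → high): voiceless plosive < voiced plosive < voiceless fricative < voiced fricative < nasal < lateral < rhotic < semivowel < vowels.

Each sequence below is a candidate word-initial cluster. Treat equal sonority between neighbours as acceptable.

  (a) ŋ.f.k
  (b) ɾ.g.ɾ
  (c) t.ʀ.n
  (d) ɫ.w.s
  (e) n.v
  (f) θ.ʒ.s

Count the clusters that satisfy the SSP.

(a) 5-3-1 → violates
(b) 7-2-7 → violates
(c) 1-7-5 → violates
(d) 6-8-3 → violates
(e) 5-4 → violates
(f) 3-4-3 → violates

0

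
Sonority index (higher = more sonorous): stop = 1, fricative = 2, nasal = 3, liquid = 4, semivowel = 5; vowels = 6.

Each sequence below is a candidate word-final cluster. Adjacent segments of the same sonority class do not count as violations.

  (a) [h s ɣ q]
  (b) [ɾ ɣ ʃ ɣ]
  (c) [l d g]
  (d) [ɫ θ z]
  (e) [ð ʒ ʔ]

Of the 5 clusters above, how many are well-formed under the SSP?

(a) sonority 2-2-2-1: well-formed.
(b) sonority 4-2-2-2: well-formed.
(c) sonority 4-1-1: well-formed.
(d) sonority 4-2-2: well-formed.
(e) sonority 2-2-1: well-formed.

5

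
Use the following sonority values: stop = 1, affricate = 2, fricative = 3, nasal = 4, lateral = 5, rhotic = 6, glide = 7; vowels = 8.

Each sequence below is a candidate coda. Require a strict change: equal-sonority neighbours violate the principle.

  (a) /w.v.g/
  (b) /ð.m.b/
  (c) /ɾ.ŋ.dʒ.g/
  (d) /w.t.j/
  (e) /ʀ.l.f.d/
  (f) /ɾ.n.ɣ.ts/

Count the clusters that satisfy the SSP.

4

(a) sonority 7-3-1: well-formed.
(b) sonority 3-4-1: ill-formed.
(c) sonority 6-4-2-1: well-formed.
(d) sonority 7-1-7: ill-formed.
(e) sonority 6-5-3-1: well-formed.
(f) sonority 6-4-3-2: well-formed.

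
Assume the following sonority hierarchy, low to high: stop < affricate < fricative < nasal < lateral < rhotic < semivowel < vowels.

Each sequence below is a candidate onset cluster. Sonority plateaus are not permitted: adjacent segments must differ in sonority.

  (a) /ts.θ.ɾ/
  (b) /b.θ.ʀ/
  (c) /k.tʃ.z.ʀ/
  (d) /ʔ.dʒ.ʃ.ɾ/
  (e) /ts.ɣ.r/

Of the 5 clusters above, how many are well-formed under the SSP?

5

(a) sonority 2-3-6: well-formed.
(b) sonority 1-3-6: well-formed.
(c) sonority 1-2-3-6: well-formed.
(d) sonority 1-2-3-6: well-formed.
(e) sonority 2-3-6: well-formed.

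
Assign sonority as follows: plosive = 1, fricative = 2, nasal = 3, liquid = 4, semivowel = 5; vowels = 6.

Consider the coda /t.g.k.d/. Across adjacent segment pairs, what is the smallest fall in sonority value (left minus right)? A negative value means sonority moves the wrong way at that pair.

/t/: plosive = 1.
/g/: plosive = 1.
/k/: plosive = 1.
/d/: plosive = 1.
/t/→/g/: change +0.
/g/→/k/: change +0.
/k/→/d/: change +0.
Minimum = 0.

0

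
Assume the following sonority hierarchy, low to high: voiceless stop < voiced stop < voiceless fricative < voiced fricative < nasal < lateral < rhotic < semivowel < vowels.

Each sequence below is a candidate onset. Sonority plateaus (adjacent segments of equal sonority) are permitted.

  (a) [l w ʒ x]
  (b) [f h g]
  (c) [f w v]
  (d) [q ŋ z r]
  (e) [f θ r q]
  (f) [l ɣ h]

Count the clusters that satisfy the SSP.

(a) 6-8-4-3 → violates
(b) 3-3-2 → violates
(c) 3-8-4 → violates
(d) 1-5-4-7 → violates
(e) 3-3-7-1 → violates
(f) 6-4-3 → violates

0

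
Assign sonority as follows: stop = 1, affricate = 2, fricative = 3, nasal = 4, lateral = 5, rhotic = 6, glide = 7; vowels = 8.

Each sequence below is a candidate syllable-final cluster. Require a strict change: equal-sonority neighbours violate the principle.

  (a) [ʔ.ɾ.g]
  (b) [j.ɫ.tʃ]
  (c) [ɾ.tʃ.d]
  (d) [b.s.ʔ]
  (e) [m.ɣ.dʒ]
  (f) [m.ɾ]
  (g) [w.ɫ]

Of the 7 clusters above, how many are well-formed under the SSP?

4

(a) sonority 1-6-1: ill-formed.
(b) sonority 7-5-2: well-formed.
(c) sonority 6-2-1: well-formed.
(d) sonority 1-3-1: ill-formed.
(e) sonority 4-3-2: well-formed.
(f) sonority 4-6: ill-formed.
(g) sonority 7-5: well-formed.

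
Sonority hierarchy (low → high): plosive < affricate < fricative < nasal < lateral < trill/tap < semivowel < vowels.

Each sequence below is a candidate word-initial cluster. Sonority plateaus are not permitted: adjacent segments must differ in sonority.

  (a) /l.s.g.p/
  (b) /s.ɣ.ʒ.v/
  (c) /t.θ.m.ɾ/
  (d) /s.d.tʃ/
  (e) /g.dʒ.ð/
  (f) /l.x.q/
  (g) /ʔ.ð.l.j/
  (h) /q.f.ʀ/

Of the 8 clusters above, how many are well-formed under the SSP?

4

(a) sonority 5-3-1-1: ill-formed.
(b) sonority 3-3-3-3: ill-formed.
(c) sonority 1-3-4-6: well-formed.
(d) sonority 3-1-2: ill-formed.
(e) sonority 1-2-3: well-formed.
(f) sonority 5-3-1: ill-formed.
(g) sonority 1-3-5-7: well-formed.
(h) sonority 1-3-6: well-formed.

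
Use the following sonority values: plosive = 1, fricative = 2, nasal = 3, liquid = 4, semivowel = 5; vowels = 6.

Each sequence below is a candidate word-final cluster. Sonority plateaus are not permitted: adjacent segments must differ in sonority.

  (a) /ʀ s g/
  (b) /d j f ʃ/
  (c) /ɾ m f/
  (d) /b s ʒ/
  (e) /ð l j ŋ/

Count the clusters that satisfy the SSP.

2

(a) /ʀ s g/: profile 4-2-1 — obeys.
(b) /d j f ʃ/: profile 1-5-2-2 — violates.
(c) /ɾ m f/: profile 4-3-2 — obeys.
(d) /b s ʒ/: profile 1-2-2 — violates.
(e) /ð l j ŋ/: profile 2-4-5-3 — violates.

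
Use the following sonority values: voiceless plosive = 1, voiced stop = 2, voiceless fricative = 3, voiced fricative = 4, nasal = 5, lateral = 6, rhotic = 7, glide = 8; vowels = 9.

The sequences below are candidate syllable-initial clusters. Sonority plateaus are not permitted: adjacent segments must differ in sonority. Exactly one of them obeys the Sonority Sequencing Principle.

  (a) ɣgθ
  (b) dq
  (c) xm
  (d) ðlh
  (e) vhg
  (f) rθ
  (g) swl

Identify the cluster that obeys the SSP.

(a) 4-2-3 → violates
(b) 2-1 → violates
(c) 3-5 → obeys
(d) 4-6-3 → violates
(e) 4-3-2 → violates
(f) 7-3 → violates
(g) 3-8-6 → violates

c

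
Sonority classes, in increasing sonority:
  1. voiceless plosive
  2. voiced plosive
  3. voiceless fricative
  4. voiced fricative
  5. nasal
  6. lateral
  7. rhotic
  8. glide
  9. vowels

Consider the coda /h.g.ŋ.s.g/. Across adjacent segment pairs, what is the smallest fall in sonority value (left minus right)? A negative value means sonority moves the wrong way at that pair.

-3

/h/: voiceless fricative = 3.
/g/: voiced plosive = 2.
/ŋ/: nasal = 5.
/s/: voiceless fricative = 3.
/g/: voiced plosive = 2.
/h/→/g/: change +1.
/g/→/ŋ/: change -3.
/ŋ/→/s/: change +2.
/s/→/g/: change +1.
Minimum = -3.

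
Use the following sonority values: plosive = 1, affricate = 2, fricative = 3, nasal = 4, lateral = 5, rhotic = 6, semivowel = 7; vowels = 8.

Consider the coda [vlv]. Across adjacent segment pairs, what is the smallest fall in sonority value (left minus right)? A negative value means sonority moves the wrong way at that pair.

-2

/v/: fricative = 3.
/l/: lateral = 5.
/v/: fricative = 3.
/v/→/l/: change -2.
/l/→/v/: change +2.
Minimum = -2.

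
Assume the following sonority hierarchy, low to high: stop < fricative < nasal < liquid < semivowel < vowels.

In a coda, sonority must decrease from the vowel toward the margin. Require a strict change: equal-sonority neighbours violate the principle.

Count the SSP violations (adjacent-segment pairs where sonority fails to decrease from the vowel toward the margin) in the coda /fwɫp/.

1

/f/ — fricative, sonority 2.
/w/ — semivowel, sonority 5.
/ɫ/ — liquid, sonority 4.
/p/ — stop, sonority 1.
/f/→/w/: 2→5 (does not fall) — violation.
/w/→/ɫ/: 5→4 (falls) — ok.
/ɫ/→/p/: 4→1 (falls) — ok.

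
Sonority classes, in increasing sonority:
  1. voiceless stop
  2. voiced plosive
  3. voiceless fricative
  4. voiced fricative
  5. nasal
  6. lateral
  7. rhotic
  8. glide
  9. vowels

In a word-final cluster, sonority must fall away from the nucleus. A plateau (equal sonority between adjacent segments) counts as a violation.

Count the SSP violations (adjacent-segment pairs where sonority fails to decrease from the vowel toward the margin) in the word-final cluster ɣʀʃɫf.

2

/ɣ/ is a voiced fricative (sonority 4).
/ʀ/ is a rhotic (sonority 7).
/ʃ/ is a voiceless fricative (sonority 3).
/ɫ/ is a lateral (sonority 6).
/f/ is a voiceless fricative (sonority 3).
/ɣ/→/ʀ/: 4→7 (does not fall) — violation.
/ʀ/→/ʃ/: 7→3 (falls) — ok.
/ʃ/→/ɫ/: 3→6 (does not fall) — violation.
/ɫ/→/f/: 6→3 (falls) — ok.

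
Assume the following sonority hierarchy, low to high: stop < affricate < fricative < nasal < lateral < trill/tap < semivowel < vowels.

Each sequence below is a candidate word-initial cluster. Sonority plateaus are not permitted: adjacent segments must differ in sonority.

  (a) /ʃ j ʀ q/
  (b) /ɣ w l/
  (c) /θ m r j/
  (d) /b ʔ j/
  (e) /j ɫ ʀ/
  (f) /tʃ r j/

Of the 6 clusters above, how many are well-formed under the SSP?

2

(a) sonority 3-7-6-1: ill-formed.
(b) sonority 3-7-5: ill-formed.
(c) sonority 3-4-6-7: well-formed.
(d) sonority 1-1-7: ill-formed.
(e) sonority 7-5-6: ill-formed.
(f) sonority 2-6-7: well-formed.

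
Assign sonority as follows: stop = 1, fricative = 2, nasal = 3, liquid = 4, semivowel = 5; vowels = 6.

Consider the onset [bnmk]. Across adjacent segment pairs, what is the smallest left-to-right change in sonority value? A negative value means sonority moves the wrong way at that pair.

/b/ is a stop (sonority 1).
/n/ is a nasal (sonority 3).
/m/ is a nasal (sonority 3).
/k/ is a stop (sonority 1).
/b/→/n/: change +2.
/n/→/m/: change +0.
/m/→/k/: change -2.
Minimum = -2.

-2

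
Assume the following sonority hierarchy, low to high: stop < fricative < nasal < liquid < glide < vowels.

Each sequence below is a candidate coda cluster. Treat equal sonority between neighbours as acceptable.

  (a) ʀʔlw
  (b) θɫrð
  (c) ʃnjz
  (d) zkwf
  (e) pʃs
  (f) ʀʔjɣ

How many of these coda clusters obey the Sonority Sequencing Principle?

(a) sonority 4-1-4-5: ill-formed.
(b) sonority 2-4-4-2: ill-formed.
(c) sonority 2-3-5-2: ill-formed.
(d) sonority 2-1-5-2: ill-formed.
(e) sonority 1-2-2: ill-formed.
(f) sonority 4-1-5-2: ill-formed.

0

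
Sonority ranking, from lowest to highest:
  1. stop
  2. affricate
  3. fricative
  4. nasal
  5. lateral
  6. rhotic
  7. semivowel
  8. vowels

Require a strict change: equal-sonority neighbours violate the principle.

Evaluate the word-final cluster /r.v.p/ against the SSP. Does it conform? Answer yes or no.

/r/: rhotic = 6.
/v/: fricative = 3.
/p/: stop = 1.
The profile 6-3-1 strictly falls, so the word-final cluster satisfies the SSP.

yes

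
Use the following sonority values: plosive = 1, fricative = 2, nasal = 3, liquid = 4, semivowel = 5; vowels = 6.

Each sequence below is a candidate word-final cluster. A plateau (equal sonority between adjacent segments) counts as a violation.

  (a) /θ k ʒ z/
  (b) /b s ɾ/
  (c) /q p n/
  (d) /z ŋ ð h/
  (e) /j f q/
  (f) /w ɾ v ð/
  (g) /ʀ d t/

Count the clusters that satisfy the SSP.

(a) 2-1-2-2 → violates
(b) 1-2-4 → violates
(c) 1-1-3 → violates
(d) 2-3-2-2 → violates
(e) 5-2-1 → obeys
(f) 5-4-2-2 → violates
(g) 4-1-1 → violates

1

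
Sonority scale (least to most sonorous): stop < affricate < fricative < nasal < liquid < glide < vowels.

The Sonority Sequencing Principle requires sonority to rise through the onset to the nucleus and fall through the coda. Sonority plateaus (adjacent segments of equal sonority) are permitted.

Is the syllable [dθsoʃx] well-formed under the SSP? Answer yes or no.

Onset: /d/ is a stop (sonority 1), /θ/ is a fricative (sonority 3), /s/ is a fricative (sonority 3); then the nucleus /o/ (sonority 7).
Onset profile 1-3-3-7 — rises to the nucleus.
Coda: /ʃ/ is a fricative (sonority 3), /x/ is a fricative (sonority 3).
Coda profile 7-3-3 — falls from the nucleus.

yes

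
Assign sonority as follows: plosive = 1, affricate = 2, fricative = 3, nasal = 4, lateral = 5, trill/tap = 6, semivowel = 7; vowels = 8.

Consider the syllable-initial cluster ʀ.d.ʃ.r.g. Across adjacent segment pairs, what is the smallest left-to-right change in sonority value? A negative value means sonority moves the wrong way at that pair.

/ʀ/ — trill/tap, sonority 6.
/d/ — plosive, sonority 1.
/ʃ/ — fricative, sonority 3.
/r/ — trill/tap, sonority 6.
/g/ — plosive, sonority 1.
/ʀ/→/d/: change -5.
/d/→/ʃ/: change +2.
/ʃ/→/r/: change +3.
/r/→/g/: change -5.
Minimum = -5.

-5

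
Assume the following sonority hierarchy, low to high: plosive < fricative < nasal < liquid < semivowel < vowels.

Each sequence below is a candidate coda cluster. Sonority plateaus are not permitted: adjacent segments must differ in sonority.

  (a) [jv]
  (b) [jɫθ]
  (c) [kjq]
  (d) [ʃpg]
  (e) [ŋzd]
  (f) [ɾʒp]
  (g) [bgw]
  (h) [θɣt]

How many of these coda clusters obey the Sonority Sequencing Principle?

4

(a) [jv]: profile 5-2 — obeys.
(b) [jɫθ]: profile 5-4-2 — obeys.
(c) [kjq]: profile 1-5-1 — violates.
(d) [ʃpg]: profile 2-1-1 — violates.
(e) [ŋzd]: profile 3-2-1 — obeys.
(f) [ɾʒp]: profile 4-2-1 — obeys.
(g) [bgw]: profile 1-1-5 — violates.
(h) [θɣt]: profile 2-2-1 — violates.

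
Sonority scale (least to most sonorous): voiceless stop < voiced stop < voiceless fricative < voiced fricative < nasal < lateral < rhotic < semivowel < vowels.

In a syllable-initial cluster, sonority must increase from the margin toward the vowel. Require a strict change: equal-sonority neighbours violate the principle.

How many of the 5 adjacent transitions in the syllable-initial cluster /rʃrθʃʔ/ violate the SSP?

/r/ is a rhotic (sonority 7).
/ʃ/ is a voiceless fricative (sonority 3).
/r/ is a rhotic (sonority 7).
/θ/ is a voiceless fricative (sonority 3).
/ʃ/ is a voiceless fricative (sonority 3).
/ʔ/ is a voiceless stop (sonority 1).
/r/→/ʃ/: 7→3 (does not rise) — violation.
/ʃ/→/r/: 3→7 (rises) — ok.
/r/→/θ/: 7→3 (does not rise) — violation.
/θ/→/ʃ/: 3→3 (plateau) — violation.
/ʃ/→/ʔ/: 3→1 (does not rise) — violation.

4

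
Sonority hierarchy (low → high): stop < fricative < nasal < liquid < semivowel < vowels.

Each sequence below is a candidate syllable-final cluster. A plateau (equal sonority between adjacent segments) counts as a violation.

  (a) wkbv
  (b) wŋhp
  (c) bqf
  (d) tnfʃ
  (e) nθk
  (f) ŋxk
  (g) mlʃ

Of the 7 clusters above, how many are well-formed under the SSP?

3

(a) sonority 5-1-1-2: ill-formed.
(b) sonority 5-3-2-1: well-formed.
(c) sonority 1-1-2: ill-formed.
(d) sonority 1-3-2-2: ill-formed.
(e) sonority 3-2-1: well-formed.
(f) sonority 3-2-1: well-formed.
(g) sonority 3-4-2: ill-formed.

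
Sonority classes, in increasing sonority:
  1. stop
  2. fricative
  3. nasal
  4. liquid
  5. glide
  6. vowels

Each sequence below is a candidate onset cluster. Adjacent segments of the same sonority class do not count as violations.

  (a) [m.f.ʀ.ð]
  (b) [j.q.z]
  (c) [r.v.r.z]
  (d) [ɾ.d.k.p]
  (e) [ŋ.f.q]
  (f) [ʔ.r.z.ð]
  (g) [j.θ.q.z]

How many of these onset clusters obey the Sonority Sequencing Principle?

(a) 3-2-4-2 → violates
(b) 5-1-2 → violates
(c) 4-2-4-2 → violates
(d) 4-1-1-1 → violates
(e) 3-2-1 → violates
(f) 1-4-2-2 → violates
(g) 5-2-1-2 → violates

0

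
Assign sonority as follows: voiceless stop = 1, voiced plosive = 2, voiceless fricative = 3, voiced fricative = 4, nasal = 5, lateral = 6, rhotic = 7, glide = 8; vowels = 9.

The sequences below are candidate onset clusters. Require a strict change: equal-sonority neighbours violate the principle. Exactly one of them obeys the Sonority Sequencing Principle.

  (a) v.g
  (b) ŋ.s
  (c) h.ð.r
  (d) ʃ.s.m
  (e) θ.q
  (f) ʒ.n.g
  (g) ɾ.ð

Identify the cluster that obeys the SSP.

c

(a) 4-2 → violates
(b) 5-3 → violates
(c) 3-4-7 → obeys
(d) 3-3-5 → violates
(e) 3-1 → violates
(f) 4-5-2 → violates
(g) 7-4 → violates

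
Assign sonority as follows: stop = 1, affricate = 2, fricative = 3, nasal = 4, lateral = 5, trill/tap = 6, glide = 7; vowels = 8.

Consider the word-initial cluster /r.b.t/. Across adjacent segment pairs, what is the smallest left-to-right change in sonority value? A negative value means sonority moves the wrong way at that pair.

-5

/r/: trill/tap = 6.
/b/: stop = 1.
/t/: stop = 1.
/r/→/b/: change -5.
/b/→/t/: change +0.
Minimum = -5.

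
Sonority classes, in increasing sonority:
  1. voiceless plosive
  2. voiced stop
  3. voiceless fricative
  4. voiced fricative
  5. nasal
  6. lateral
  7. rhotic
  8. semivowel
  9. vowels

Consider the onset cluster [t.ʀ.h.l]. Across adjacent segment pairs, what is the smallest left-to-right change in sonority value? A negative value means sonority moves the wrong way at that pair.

-4

/t/ is a voiceless plosive (sonority 1).
/ʀ/ is a rhotic (sonority 7).
/h/ is a voiceless fricative (sonority 3).
/l/ is a lateral (sonority 6).
/t/→/ʀ/: change +6.
/ʀ/→/h/: change -4.
/h/→/l/: change +3.
Minimum = -4.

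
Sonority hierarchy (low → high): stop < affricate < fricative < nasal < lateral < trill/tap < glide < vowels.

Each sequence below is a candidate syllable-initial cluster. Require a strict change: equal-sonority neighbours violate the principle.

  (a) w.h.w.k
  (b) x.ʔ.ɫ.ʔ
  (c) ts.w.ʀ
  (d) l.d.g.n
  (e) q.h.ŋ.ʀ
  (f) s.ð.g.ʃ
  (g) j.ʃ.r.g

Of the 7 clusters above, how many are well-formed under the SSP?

(a) sonority 7-3-7-1: ill-formed.
(b) sonority 3-1-5-1: ill-formed.
(c) sonority 2-7-6: ill-formed.
(d) sonority 5-1-1-4: ill-formed.
(e) sonority 1-3-4-6: well-formed.
(f) sonority 3-3-1-3: ill-formed.
(g) sonority 7-3-6-1: ill-formed.

1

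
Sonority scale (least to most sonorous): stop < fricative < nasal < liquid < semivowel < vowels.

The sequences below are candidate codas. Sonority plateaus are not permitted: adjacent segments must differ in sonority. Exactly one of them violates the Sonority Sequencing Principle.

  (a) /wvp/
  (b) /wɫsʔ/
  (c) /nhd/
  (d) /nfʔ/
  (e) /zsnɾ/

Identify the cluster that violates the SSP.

(a) 5-2-1 → obeys
(b) 5-4-2-1 → obeys
(c) 3-2-1 → obeys
(d) 3-2-1 → obeys
(e) 2-2-3-4 → violates

e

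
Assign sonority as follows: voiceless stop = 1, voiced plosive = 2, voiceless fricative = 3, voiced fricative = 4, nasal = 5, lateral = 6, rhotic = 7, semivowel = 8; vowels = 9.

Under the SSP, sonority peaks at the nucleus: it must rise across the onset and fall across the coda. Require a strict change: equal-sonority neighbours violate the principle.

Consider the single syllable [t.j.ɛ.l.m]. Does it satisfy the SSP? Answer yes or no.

yes

Onset: /t/ is a voiceless stop (sonority 1), /j/ is a semivowel (sonority 8); then the nucleus /ɛ/ (sonority 9).
Onset profile 1-8-9 — rises to the nucleus.
Coda: /l/ is a lateral (sonority 6), /m/ is a nasal (sonority 5).
Coda profile 9-6-5 — falls from the nucleus.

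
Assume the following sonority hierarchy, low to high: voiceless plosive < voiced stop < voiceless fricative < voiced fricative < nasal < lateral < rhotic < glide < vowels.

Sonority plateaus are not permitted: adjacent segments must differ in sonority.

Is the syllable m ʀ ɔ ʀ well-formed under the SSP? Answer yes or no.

yes

Onset: /m/ is a nasal (sonority 5), /ʀ/ is a rhotic (sonority 7); then the nucleus /ɔ/ (sonority 9).
Onset profile 5-7-9 — rises to the nucleus.
Coda: /ʀ/ is a rhotic (sonority 7).
Coda profile 9-7 — falls from the nucleus.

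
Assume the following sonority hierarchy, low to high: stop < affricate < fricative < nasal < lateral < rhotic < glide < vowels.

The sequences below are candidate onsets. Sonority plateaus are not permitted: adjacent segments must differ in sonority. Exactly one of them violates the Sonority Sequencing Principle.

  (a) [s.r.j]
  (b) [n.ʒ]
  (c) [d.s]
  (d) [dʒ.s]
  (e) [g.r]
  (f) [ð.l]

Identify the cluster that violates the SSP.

b

(a) sonority 3-6-7: well-formed.
(b) sonority 4-3: ill-formed.
(c) sonority 1-3: well-formed.
(d) sonority 2-3: well-formed.
(e) sonority 1-6: well-formed.
(f) sonority 3-5: well-formed.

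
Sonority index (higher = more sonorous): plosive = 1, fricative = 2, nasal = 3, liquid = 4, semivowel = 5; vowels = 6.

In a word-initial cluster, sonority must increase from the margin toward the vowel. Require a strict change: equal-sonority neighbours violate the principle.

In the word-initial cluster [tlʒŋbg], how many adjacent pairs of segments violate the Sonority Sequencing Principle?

/t/ — plosive, sonority 1.
/l/ — liquid, sonority 4.
/ʒ/ — fricative, sonority 2.
/ŋ/ — nasal, sonority 3.
/b/ — plosive, sonority 1.
/g/ — plosive, sonority 1.
/t/→/l/: 1→4 (rises) — ok.
/l/→/ʒ/: 4→2 (does not rise) — violation.
/ʒ/→/ŋ/: 2→3 (rises) — ok.
/ŋ/→/b/: 3→1 (does not rise) — violation.
/b/→/g/: 1→1 (plateau) — violation.

3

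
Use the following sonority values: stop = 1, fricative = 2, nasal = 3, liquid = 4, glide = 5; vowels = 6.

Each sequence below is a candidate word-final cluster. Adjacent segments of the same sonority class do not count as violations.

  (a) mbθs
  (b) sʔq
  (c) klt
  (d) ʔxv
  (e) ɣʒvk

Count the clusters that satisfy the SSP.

2

(a) mbθs: profile 3-1-2-2 — violates.
(b) sʔq: profile 2-1-1 — obeys.
(c) klt: profile 1-4-1 — violates.
(d) ʔxv: profile 1-2-2 — violates.
(e) ɣʒvk: profile 2-2-2-1 — obeys.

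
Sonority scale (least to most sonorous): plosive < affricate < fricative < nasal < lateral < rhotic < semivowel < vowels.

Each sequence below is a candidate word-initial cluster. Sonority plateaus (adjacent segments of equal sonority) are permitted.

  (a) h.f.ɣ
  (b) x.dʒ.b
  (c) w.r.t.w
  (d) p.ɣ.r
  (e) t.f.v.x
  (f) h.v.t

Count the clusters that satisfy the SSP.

3

(a) sonority 3-3-3: well-formed.
(b) sonority 3-2-1: ill-formed.
(c) sonority 7-6-1-7: ill-formed.
(d) sonority 1-3-6: well-formed.
(e) sonority 1-3-3-3: well-formed.
(f) sonority 3-3-1: ill-formed.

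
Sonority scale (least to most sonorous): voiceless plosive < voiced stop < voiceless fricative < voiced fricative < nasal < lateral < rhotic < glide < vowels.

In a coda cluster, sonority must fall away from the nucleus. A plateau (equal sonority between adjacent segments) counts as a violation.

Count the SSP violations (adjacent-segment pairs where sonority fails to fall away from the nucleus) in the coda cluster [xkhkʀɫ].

/x/ is a voiceless fricative (sonority 3).
/k/ is a voiceless plosive (sonority 1).
/h/ is a voiceless fricative (sonority 3).
/k/ is a voiceless plosive (sonority 1).
/ʀ/ is a rhotic (sonority 7).
/ɫ/ is a lateral (sonority 6).
/x/→/k/: 3→1 (falls) — ok.
/k/→/h/: 1→3 (does not fall) — violation.
/h/→/k/: 3→1 (falls) — ok.
/k/→/ʀ/: 1→7 (does not fall) — violation.
/ʀ/→/ɫ/: 7→6 (falls) — ok.

2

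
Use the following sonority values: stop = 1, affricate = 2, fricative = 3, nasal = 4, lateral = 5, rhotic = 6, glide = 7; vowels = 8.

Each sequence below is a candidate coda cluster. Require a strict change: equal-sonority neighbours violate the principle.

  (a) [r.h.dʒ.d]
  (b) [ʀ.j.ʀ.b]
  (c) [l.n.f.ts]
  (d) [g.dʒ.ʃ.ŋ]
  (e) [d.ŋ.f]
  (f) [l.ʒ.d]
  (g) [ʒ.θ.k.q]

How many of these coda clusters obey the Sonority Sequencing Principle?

3

(a) sonority 6-3-2-1: well-formed.
(b) sonority 6-7-6-1: ill-formed.
(c) sonority 5-4-3-2: well-formed.
(d) sonority 1-2-3-4: ill-formed.
(e) sonority 1-4-3: ill-formed.
(f) sonority 5-3-1: well-formed.
(g) sonority 3-3-1-1: ill-formed.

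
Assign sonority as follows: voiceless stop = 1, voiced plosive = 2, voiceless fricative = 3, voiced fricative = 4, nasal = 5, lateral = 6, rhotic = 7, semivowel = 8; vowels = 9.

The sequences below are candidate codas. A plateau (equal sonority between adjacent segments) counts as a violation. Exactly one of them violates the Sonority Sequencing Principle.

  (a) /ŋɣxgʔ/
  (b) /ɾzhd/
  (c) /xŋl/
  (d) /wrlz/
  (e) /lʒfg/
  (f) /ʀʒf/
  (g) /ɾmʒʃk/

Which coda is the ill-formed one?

c

(a) 5-4-3-2-1 → obeys
(b) 7-4-3-2 → obeys
(c) 3-5-6 → violates
(d) 8-7-6-4 → obeys
(e) 6-4-3-2 → obeys
(f) 7-4-3 → obeys
(g) 7-5-4-3-1 → obeys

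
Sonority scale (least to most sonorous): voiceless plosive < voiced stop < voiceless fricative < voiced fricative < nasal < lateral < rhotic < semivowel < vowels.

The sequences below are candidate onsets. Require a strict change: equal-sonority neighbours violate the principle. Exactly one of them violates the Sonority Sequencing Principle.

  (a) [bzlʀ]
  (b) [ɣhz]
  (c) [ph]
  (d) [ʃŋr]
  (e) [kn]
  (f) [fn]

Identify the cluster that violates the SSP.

b

(a) 2-4-6-7 → obeys
(b) 4-3-4 → violates
(c) 1-3 → obeys
(d) 3-5-7 → obeys
(e) 1-5 → obeys
(f) 3-5 → obeys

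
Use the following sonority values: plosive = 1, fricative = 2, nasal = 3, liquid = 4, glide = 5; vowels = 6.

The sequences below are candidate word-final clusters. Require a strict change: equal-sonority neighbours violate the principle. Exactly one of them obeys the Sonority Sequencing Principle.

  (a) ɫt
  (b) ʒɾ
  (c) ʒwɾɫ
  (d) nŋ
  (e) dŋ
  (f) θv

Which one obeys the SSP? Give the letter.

a

(a) sonority 4-1: well-formed.
(b) sonority 2-4: ill-formed.
(c) sonority 2-5-4-4: ill-formed.
(d) sonority 3-3: ill-formed.
(e) sonority 1-3: ill-formed.
(f) sonority 2-2: ill-formed.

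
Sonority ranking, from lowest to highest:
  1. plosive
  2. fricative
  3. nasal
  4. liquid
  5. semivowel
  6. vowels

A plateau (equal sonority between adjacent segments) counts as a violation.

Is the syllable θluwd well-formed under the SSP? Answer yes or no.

yes

Onset: /θ/ is a fricative (sonority 2), /l/ is a liquid (sonority 4); then the nucleus /u/ (sonority 6).
Onset profile 2-4-6 — rises to the nucleus.
Coda: /w/ is a semivowel (sonority 5), /d/ is a plosive (sonority 1).
Coda profile 6-5-1 — falls from the nucleus.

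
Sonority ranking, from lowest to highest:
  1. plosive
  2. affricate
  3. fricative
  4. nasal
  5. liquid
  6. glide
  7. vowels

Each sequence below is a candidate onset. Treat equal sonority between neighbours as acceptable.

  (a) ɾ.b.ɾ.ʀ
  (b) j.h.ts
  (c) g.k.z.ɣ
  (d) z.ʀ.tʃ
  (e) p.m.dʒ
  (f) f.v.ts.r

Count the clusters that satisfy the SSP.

(a) 5-1-5-5 → violates
(b) 6-3-2 → violates
(c) 1-1-3-3 → obeys
(d) 3-5-2 → violates
(e) 1-4-2 → violates
(f) 3-3-2-5 → violates

1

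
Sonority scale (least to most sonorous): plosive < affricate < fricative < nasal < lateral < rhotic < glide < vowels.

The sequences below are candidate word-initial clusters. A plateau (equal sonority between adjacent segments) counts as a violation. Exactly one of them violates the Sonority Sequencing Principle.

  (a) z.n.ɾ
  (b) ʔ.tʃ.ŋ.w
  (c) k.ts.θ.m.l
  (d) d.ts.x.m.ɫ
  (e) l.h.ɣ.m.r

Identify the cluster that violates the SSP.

(a) 3-4-6 → obeys
(b) 1-2-4-7 → obeys
(c) 1-2-3-4-5 → obeys
(d) 1-2-3-4-5 → obeys
(e) 5-3-3-4-6 → violates

e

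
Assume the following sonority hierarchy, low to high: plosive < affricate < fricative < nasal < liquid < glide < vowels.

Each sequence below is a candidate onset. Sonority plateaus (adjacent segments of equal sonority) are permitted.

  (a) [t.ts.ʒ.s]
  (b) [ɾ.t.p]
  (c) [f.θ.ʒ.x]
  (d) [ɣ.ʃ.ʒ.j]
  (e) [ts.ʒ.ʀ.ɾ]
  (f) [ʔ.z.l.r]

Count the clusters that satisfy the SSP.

5

(a) [t.ts.ʒ.s]: profile 1-2-3-3 — obeys.
(b) [ɾ.t.p]: profile 5-1-1 — violates.
(c) [f.θ.ʒ.x]: profile 3-3-3-3 — obeys.
(d) [ɣ.ʃ.ʒ.j]: profile 3-3-3-6 — obeys.
(e) [ts.ʒ.ʀ.ɾ]: profile 2-3-5-5 — obeys.
(f) [ʔ.z.l.r]: profile 1-3-5-5 — obeys.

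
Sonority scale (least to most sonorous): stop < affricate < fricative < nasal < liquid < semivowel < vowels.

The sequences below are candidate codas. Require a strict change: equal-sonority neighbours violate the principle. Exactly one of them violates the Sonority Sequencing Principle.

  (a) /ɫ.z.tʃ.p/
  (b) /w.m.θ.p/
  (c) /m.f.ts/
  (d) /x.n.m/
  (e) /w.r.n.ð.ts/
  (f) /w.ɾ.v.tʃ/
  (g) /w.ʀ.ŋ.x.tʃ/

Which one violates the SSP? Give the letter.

(a) sonority 5-3-2-1: well-formed.
(b) sonority 6-4-3-1: well-formed.
(c) sonority 4-3-2: well-formed.
(d) sonority 3-4-4: ill-formed.
(e) sonority 6-5-4-3-2: well-formed.
(f) sonority 6-5-3-2: well-formed.
(g) sonority 6-5-4-3-2: well-formed.

d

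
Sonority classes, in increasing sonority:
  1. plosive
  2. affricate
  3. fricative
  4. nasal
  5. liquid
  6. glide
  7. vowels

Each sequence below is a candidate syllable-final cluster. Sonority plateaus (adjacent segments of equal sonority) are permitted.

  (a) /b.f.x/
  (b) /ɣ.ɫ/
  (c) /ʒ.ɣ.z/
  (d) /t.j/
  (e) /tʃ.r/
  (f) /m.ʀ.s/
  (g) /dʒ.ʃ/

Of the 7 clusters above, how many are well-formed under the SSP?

1

(a) sonority 1-3-3: ill-formed.
(b) sonority 3-5: ill-formed.
(c) sonority 3-3-3: well-formed.
(d) sonority 1-6: ill-formed.
(e) sonority 2-5: ill-formed.
(f) sonority 4-5-3: ill-formed.
(g) sonority 2-3: ill-formed.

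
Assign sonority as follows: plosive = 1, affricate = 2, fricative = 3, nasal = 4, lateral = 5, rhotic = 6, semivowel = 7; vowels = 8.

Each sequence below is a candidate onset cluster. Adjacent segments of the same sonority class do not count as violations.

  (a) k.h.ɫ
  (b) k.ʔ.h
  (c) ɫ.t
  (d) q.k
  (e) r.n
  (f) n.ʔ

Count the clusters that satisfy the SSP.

(a) sonority 1-3-5: well-formed.
(b) sonority 1-1-3: well-formed.
(c) sonority 5-1: ill-formed.
(d) sonority 1-1: well-formed.
(e) sonority 6-4: ill-formed.
(f) sonority 4-1: ill-formed.

3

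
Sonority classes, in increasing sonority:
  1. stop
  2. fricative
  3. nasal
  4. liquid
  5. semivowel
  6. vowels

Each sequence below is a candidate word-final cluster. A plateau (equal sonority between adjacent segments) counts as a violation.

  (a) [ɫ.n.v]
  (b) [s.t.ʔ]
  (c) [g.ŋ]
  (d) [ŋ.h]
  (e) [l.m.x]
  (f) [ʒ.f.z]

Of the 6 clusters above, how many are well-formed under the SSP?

(a) sonority 4-3-2: well-formed.
(b) sonority 2-1-1: ill-formed.
(c) sonority 1-3: ill-formed.
(d) sonority 3-2: well-formed.
(e) sonority 4-3-2: well-formed.
(f) sonority 2-2-2: ill-formed.

3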